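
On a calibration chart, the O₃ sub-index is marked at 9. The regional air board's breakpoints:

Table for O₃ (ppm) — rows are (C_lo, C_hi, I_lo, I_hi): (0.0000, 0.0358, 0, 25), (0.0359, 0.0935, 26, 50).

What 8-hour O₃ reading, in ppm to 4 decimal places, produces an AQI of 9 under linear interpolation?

AQI 9 lies in the 0–25 band, which corresponds to 0.0000–0.0358 ppm.
C = 0.0000 + (9−0)×(0.0358−0.0000)/(25−0) = 0.0000 + 9×0.0358/25 ≈ 0.012888 ppm → 0.0129 ppm to 4 dp.

0.0129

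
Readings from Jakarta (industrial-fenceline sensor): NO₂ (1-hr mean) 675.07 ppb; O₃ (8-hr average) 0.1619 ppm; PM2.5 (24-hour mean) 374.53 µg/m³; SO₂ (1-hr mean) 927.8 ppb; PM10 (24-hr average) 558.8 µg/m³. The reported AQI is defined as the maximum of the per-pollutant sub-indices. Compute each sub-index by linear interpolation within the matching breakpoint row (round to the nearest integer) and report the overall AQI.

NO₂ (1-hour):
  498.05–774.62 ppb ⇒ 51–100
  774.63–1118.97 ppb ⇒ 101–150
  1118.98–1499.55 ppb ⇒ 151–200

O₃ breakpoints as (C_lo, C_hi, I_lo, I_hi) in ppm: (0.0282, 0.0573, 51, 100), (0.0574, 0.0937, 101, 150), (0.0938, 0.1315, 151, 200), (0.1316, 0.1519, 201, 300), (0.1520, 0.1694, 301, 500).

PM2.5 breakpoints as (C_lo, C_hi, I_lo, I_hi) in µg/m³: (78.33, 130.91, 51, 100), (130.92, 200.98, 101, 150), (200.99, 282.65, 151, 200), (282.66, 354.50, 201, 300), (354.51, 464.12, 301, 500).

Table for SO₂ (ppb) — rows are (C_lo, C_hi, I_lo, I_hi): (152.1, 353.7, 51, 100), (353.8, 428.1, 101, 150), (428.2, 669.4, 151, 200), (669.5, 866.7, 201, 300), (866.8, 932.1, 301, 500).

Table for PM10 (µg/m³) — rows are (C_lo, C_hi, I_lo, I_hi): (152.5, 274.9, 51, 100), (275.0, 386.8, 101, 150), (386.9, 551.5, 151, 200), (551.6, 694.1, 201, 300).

NO₂: 675.07 lies in 498.05–774.62, so I_lo=51, I_hi=100, C_lo=498.05, C_hi=774.62.
(100−51)/(774.62−498.05) × (675.07−498.05) + 51 = 49/276.57 × 177.02 + 51 ≈ 82.36 → 82.
O₃: 0.1619 ∈ [0.1520, 0.1694] ↔ index [301, 500].
301 + (0.1619−0.1520)·(500−301)/(0.1694−0.1520) = 301 + 0.0099·199/0.0174 ≈ 414.22, so AQI = 414.
PM2.5: 374.53 lies in 354.51–464.12, so I_lo=301, I_hi=500, C_lo=354.51, C_hi=464.12.
(500−301)/(464.12−354.51) × (374.53−354.51) + 301 = 199/109.61 × 20.02 + 301 ≈ 337.35 → 337.
SO₂ 927.8: bracket 866.8–932.1 → index 301–500; slope 199/65.3, offset 61.0.
AQI = 301 + 199/65.3·61.0 ≈ 486.90 ⇒ 487.
PM10: 558.8 lies in 551.6–694.1, so I_lo=201, I_hi=300, C_lo=551.6, C_hi=694.1.
(300−201)/(694.1−551.6) × (558.8−551.6) + 201 = 99/142.5 × 7.2 + 201 ≈ 206.00 → 206.
Sub-indices: NO₂→82, O₃→414, PM2.5→337, SO₂→487, PM10→206. Overall AQI = max = 487; dominant pollutant is SO₂.

487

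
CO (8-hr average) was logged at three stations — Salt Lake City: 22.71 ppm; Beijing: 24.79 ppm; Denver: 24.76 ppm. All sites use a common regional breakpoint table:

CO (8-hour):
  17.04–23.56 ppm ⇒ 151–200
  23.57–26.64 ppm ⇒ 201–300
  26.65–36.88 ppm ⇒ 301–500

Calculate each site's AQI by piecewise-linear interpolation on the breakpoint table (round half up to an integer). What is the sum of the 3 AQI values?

Salt Lake City: 22.71 ∈ [17.04, 23.56] ↔ index [151, 200].
151 + (22.71−17.04)·(200−151)/(23.56−17.04) = 151 + 5.67·49/6.52 ≈ 193.61, so AQI = 194.
Beijing: 24.79 lies in 23.57–26.64, so I_lo=201, I_hi=300, C_lo=23.57, C_hi=26.64.
(300−201)/(26.64−23.57) × (24.79−23.57) + 201 = 99/3.07 × 1.22 + 201 ≈ 240.34 → 240.
Denver: 24.76 ∈ [23.57, 26.64] ↔ index [201, 300].
201 + (24.76−23.57)·(300−201)/(26.64−23.57) = 201 + 1.19·99/3.07 ≈ 239.37, so AQI = 239.
AQIs: Salt Lake City=194, Beijing=240, Denver=239. Sum = 194 + 240 + 239 = 673.

673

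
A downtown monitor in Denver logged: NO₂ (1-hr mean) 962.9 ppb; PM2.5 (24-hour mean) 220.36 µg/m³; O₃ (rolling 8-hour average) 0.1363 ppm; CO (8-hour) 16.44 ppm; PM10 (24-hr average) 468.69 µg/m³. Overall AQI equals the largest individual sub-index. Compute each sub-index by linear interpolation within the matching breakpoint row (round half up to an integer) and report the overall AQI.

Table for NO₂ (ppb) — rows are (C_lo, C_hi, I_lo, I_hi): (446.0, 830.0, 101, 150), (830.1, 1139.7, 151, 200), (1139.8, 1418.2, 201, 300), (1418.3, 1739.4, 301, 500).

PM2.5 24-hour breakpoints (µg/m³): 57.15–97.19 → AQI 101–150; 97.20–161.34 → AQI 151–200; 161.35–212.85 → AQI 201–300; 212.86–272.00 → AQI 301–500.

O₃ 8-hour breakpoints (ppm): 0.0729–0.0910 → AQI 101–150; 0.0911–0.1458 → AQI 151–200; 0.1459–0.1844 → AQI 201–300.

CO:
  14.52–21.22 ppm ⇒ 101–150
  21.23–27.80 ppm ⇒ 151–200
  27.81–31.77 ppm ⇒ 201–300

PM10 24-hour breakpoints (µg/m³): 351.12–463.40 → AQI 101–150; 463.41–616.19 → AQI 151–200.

326

NO₂: 962.9 lies in 830.1–1139.7, so I_lo=151, I_hi=200, C_lo=830.1, C_hi=1139.7.
(200−151)/(1139.7−830.1) × (962.9−830.1) + 151 = 49/309.6 × 132.8 + 151 ≈ 172.02 → 172.
PM2.5: row 212.86–272.00 (AQI 301–500). (500−301)·(220.36−212.86)/(272.00−212.86) + 301 = 199·7.50/59.14 + 301 ≈ 326.24 → 326.
O₃: 0.1363 ∈ [0.0911, 0.1458] ↔ index [151, 200].
151 + (0.1363−0.0911)·(200−151)/(0.1458−0.0911) = 151 + 0.0452·49/0.0547 ≈ 191.49, so AQI = 191.
CO: 16.44 lies in 14.52–21.22, so I_lo=101, I_hi=150, C_lo=14.52, C_hi=21.22.
(150−101)/(21.22−14.52) × (16.44−14.52) + 101 = 49/6.70 × 1.92 + 101 ≈ 115.04 → 115.
PM10: 468.69 lies in 463.41–616.19, so I_lo=151, I_hi=200, C_lo=463.41, C_hi=616.19.
(200−151)/(616.19−463.41) × (468.69−463.41) + 151 = 49/152.78 × 5.28 + 151 ≈ 152.69 → 153.
Sub-indices: NO₂→172, PM2.5→326, O₃→191, CO→115, PM10→153. Overall AQI = max = 326; dominant pollutant is PM2.5.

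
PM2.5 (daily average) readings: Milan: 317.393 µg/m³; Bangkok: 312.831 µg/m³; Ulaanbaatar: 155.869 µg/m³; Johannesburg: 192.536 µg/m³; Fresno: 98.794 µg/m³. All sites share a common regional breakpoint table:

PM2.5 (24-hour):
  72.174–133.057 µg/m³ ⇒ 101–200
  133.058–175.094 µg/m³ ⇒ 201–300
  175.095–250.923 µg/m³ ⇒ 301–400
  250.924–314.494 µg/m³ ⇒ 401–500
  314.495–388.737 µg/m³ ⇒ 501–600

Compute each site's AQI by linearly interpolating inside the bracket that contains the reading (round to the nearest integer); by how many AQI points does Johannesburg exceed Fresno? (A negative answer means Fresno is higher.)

Milan: 317.393 ∈ [314.495, 388.737] ↔ index [501, 600].
501 + (317.393−314.495)·(600−501)/(388.737−314.495) = 501 + 2.898·99/74.242 ≈ 504.86, so AQI = 505.
Bangkok: row 250.924–314.494 (AQI 401–500). (500−401)·(312.831−250.924)/(314.494−250.924) + 401 = 99·61.907/63.570 + 401 ≈ 497.41 → 497.
Ulaanbaatar: 155.869 ∈ [133.058, 175.094] ↔ index [201, 300].
201 + (155.869−133.058)·(300−201)/(175.094−133.058) = 201 + 22.811·99/42.036 ≈ 254.72, so AQI = 255.
Johannesburg 192.536: bracket 175.095–250.923 → index 301–400; slope 99/75.828, offset 17.441.
AQI = 301 + 99/75.828·17.441 ≈ 323.77 ⇒ 324.
Fresno: 98.794 lies in 72.174–133.057, so I_lo=101, I_hi=200, C_lo=72.174, C_hi=133.057.
(200−101)/(133.057−72.174) × (98.794−72.174) + 101 = 99/60.883 × 26.620 + 101 ≈ 144.29 → 144.
AQIs: Milan=505, Bangkok=497, Ulaanbaatar=255, Johannesburg=324, Fresno=144. Johannesburg (324) − Fresno (144) = 180.

180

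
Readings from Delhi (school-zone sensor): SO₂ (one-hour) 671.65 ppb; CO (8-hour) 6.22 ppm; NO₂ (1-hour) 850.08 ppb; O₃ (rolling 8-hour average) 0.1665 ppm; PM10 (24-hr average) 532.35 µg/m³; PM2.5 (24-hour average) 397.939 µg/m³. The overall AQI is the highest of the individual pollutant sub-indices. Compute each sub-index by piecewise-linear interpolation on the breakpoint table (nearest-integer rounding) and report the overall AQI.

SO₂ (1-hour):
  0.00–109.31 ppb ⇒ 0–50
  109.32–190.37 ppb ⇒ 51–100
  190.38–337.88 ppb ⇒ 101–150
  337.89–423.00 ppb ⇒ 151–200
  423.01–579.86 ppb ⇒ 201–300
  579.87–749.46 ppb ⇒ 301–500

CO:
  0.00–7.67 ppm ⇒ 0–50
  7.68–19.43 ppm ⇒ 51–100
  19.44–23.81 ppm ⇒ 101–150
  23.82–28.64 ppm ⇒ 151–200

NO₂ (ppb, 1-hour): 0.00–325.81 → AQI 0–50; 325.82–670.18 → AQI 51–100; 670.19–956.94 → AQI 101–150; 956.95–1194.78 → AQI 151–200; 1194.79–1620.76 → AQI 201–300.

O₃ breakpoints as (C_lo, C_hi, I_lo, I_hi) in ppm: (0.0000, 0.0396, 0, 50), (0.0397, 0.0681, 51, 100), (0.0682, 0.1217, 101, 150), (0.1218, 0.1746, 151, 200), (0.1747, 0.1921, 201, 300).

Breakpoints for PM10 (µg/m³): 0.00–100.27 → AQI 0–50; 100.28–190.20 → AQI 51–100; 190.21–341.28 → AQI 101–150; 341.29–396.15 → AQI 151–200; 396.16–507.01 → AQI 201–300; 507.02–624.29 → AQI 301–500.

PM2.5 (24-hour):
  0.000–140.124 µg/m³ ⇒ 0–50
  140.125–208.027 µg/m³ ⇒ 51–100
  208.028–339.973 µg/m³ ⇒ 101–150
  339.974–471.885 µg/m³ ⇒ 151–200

SO₂: 671.65 lies in 579.87–749.46, so I_lo=301, I_hi=500, C_lo=579.87, C_hi=749.46.
(500−301)/(749.46−579.87) × (671.65−579.87) + 301 = 199/169.59 × 91.78 + 301 ≈ 408.70 → 409.
CO: row 0.00–7.67 (AQI 0–50). (50−0)·(6.22−0.00)/(7.67−0.00) + 0 = 50·6.22/7.67 + 0 ≈ 40.55 → 41.
NO₂: row 670.19–956.94 (AQI 101–150). (150−101)·(850.08−670.19)/(956.94−670.19) + 101 = 49·179.89/286.75 + 101 ≈ 131.74 → 132.
O₃: row 0.1218–0.1746 (AQI 151–200). (200−151)·(0.1665−0.1218)/(0.1746−0.1218) + 151 = 49·0.0447/0.0528 + 151 ≈ 192.48 → 192.
PM10 532.35: bracket 507.02–624.29 → index 301–500; slope 199/117.27, offset 25.33.
AQI = 301 + 199/117.27·25.33 ≈ 343.98 ⇒ 344.
PM2.5 397.939: bracket 339.974–471.885 → index 151–200; slope 49/131.911, offset 57.965.
AQI = 151 + 49/131.911·57.965 ≈ 172.53 ⇒ 173.
Sub-indices: SO₂→409, CO→41, NO₂→132, O₃→192, PM10→344, PM2.5→173. Overall AQI = max = 409; dominant pollutant is SO₂.
AQI 409: Hazardous.

409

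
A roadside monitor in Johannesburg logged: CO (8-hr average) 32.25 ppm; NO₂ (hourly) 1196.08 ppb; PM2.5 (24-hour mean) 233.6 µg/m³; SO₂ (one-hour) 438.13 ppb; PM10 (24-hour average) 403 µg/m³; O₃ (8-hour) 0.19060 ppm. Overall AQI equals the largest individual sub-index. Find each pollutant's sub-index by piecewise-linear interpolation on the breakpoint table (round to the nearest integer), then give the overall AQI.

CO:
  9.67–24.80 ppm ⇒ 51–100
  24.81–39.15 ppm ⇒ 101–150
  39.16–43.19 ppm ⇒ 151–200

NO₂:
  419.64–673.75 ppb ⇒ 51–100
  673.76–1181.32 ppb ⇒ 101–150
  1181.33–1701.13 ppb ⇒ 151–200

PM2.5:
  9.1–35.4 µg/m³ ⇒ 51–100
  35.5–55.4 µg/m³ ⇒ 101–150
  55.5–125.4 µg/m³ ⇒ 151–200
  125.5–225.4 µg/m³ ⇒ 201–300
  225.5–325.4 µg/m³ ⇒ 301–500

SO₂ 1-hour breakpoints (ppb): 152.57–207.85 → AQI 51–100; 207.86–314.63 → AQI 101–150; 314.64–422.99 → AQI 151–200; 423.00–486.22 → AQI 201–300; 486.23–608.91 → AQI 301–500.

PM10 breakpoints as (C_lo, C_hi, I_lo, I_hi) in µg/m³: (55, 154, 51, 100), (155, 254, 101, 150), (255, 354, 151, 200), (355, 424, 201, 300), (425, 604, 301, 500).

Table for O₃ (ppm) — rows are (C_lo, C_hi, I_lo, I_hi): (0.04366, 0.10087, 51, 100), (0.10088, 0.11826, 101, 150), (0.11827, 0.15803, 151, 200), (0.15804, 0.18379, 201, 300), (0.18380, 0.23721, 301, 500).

CO: row 24.81–39.15 (AQI 101–150). (150−101)·(32.25−24.81)/(39.15−24.81) + 101 = 49·7.44/14.34 + 101 ≈ 126.42 → 126.
NO₂: 1196.08 lies in 1181.33–1701.13, so I_lo=151, I_hi=200, C_lo=1181.33, C_hi=1701.13.
(200−151)/(1701.13−1181.33) × (1196.08−1181.33) + 151 = 49/519.80 × 14.75 + 151 ≈ 152.39 → 152.
PM2.5 233.6: bracket 225.5–325.4 → index 301–500; slope 199/99.9, offset 8.1.
AQI = 301 + 199/99.9·8.1 ≈ 317.14 ⇒ 317.
SO₂: 438.13 lies in 423.00–486.22, so I_lo=201, I_hi=300, C_lo=423.00, C_hi=486.22.
(300−201)/(486.22−423.00) × (438.13−423.00) + 201 = 99/63.22 × 15.13 + 201 ≈ 224.69 → 225.
PM10: 403 ∈ [355, 424] ↔ index [201, 300].
201 + (403−355)·(300−201)/(424−355) = 201 + 48·99/69 ≈ 269.87, so AQI = 270.
O₃: 0.19060 ∈ [0.18380, 0.23721] ↔ index [301, 500].
301 + (0.19060−0.18380)·(500−301)/(0.23721−0.18380) = 301 + 0.00680·199/0.05341 ≈ 326.34, so AQI = 326.
Sub-indices: CO→126, NO₂→152, PM2.5→317, SO₂→225, PM10→270, O₃→326. Overall AQI = max = 326; dominant pollutant is O₃.

326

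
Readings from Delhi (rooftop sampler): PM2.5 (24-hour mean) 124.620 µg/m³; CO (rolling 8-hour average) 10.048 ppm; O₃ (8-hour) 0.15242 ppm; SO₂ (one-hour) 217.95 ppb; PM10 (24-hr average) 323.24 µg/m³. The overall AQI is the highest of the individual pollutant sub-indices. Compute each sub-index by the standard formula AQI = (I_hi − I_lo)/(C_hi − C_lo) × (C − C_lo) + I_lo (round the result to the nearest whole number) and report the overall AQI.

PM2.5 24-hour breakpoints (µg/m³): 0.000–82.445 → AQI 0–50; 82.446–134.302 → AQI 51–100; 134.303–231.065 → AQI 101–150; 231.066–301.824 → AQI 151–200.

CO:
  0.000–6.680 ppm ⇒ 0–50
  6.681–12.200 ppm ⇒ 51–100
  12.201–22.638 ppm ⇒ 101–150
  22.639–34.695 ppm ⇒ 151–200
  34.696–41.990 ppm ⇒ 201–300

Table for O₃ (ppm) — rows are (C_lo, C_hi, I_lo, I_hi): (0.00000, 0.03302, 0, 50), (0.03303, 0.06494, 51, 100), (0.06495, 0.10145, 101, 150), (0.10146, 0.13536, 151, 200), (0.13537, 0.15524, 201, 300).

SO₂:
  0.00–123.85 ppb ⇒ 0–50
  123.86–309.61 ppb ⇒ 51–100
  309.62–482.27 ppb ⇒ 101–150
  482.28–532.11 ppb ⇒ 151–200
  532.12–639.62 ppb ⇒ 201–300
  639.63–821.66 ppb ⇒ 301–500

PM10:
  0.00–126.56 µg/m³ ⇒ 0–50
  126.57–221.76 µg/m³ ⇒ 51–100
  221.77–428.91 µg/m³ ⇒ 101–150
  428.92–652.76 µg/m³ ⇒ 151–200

286

PM2.5: 124.620 ∈ [82.446, 134.302] ↔ index [51, 100].
51 + (124.620−82.446)·(100−51)/(134.302−82.446) = 51 + 42.174·49/51.856 ≈ 90.85, so AQI = 91.
CO: row 6.681–12.200 (AQI 51–100). (100−51)·(10.048−6.681)/(12.200−6.681) + 51 = 49·3.367/5.519 + 51 ≈ 80.89 → 81.
O₃ 0.15242: bracket 0.13537–0.15524 → index 201–300; slope 99/0.01987, offset 0.01705.
AQI = 201 + 99/0.01987·0.01705 ≈ 285.95 ⇒ 286.
SO₂: 217.95 ∈ [123.86, 309.61] ↔ index [51, 100].
51 + (217.95−123.86)·(100−51)/(309.61−123.86) = 51 + 94.09·49/185.75 ≈ 75.82, so AQI = 76.
PM10: row 221.77–428.91 (AQI 101–150). (150−101)·(323.24−221.77)/(428.91−221.77) + 101 = 49·101.47/207.14 + 101 ≈ 125.00 → 125.
Sub-indices: PM2.5→91, CO→81, O₃→286, SO₂→76, PM10→125. Overall AQI = max = 286; dominant pollutant is O₃.
AQI 286: Very Unhealthy.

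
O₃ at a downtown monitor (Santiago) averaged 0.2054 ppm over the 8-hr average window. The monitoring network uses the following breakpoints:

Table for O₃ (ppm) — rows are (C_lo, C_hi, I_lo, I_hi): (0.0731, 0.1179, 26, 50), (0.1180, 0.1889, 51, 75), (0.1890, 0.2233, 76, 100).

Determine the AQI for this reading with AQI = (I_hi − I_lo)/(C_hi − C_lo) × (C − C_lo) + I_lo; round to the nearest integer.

O₃: row 0.1890–0.2233 (AQI 76–100). (100−76)·(0.2054−0.1890)/(0.2233−0.1890) + 76 = 24·0.0164/0.0343 + 76 ≈ 87.48 → 87.

87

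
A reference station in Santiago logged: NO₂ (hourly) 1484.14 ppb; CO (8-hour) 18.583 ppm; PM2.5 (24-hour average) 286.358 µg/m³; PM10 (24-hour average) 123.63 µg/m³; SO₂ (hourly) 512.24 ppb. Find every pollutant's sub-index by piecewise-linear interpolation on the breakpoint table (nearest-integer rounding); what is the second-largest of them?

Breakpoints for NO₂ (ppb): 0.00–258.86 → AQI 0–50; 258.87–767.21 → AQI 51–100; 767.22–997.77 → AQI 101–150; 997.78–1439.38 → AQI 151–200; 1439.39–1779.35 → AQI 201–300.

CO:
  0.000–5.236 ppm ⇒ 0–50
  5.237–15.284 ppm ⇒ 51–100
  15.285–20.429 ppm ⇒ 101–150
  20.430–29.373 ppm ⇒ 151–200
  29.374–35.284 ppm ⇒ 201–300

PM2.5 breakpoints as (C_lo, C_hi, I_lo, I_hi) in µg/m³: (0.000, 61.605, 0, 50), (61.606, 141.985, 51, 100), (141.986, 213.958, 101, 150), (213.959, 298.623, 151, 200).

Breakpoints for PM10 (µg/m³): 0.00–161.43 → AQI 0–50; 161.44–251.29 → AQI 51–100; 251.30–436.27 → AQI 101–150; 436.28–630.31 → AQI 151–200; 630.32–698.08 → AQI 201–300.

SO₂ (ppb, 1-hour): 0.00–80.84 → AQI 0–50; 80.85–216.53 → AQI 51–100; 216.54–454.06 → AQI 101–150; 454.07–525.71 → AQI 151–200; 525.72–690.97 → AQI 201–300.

193

NO₂: 1484.14 ∈ [1439.39, 1779.35] ↔ index [201, 300].
201 + (1484.14−1439.39)·(300−201)/(1779.35−1439.39) = 201 + 44.75·99/339.96 ≈ 214.03, so AQI = 214.
CO: row 15.285–20.429 (AQI 101–150). (150−101)·(18.583−15.285)/(20.429−15.285) + 101 = 49·3.298/5.144 + 101 ≈ 132.42 → 132.
PM2.5: 286.358 lies in 213.959–298.623, so I_lo=151, I_hi=200, C_lo=213.959, C_hi=298.623.
(200−151)/(298.623−213.959) × (286.358−213.959) + 151 = 49/84.664 × 72.399 + 151 ≈ 192.90 → 193.
PM10: row 0.00–161.43 (AQI 0–50). (50−0)·(123.63−0.00)/(161.43−0.00) + 0 = 50·123.63/161.43 + 0 ≈ 38.29 → 38.
SO₂: row 454.07–525.71 (AQI 151–200). (200−151)·(512.24−454.07)/(525.71−454.07) + 151 = 49·58.17/71.64 + 151 ≈ 190.79 → 191.
Sub-indices: NO₂→214, CO→132, PM2.5→193, PM10→38, SO₂→191. Ranked high→low: 214, 193, 191, 132, 38. Second-highest sub-index = 193.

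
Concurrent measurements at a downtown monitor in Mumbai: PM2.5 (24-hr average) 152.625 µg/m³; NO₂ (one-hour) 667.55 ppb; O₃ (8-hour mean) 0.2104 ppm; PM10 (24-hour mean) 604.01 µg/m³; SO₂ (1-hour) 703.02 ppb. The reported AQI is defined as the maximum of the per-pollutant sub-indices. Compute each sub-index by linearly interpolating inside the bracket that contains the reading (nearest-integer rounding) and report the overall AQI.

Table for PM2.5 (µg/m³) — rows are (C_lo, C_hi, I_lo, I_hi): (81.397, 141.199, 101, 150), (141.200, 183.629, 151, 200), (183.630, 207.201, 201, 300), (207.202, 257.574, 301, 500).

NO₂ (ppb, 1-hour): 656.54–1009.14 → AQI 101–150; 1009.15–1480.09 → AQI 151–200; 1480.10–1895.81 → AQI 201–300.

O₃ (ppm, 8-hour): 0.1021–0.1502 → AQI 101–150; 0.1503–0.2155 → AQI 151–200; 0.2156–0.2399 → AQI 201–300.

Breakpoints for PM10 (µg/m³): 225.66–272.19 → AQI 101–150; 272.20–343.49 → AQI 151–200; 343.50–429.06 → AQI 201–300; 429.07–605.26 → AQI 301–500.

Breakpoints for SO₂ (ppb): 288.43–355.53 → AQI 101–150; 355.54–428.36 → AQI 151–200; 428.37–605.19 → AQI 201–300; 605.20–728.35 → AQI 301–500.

PM2.5: 152.625 lies in 141.200–183.629, so I_lo=151, I_hi=200, C_lo=141.200, C_hi=183.629.
(200−151)/(183.629−141.200) × (152.625−141.200) + 151 = 49/42.429 × 11.425 + 151 ≈ 164.19 → 164.
NO₂ 667.55: bracket 656.54–1009.14 → index 101–150; slope 49/352.60, offset 11.01.
AQI = 101 + 49/352.60·11.01 ≈ 102.53 ⇒ 103.
O₃: 0.2104 ∈ [0.1503, 0.2155] ↔ index [151, 200].
151 + (0.2104−0.1503)·(200−151)/(0.2155−0.1503) = 151 + 0.0601·49/0.0652 ≈ 196.17, so AQI = 196.
PM10 604.01: bracket 429.07–605.26 → index 301–500; slope 199/176.19, offset 174.94.
AQI = 301 + 199/176.19·174.94 ≈ 498.59 ⇒ 499.
SO₂: row 605.20–728.35 (AQI 301–500). (500−301)·(703.02−605.20)/(728.35−605.20) + 301 = 199·97.82/123.15 + 301 ≈ 459.07 → 459.
Sub-indices: PM2.5→164, NO₂→103, O₃→196, PM10→499, SO₂→459. Overall AQI = max = 499; dominant pollutant is PM10.

499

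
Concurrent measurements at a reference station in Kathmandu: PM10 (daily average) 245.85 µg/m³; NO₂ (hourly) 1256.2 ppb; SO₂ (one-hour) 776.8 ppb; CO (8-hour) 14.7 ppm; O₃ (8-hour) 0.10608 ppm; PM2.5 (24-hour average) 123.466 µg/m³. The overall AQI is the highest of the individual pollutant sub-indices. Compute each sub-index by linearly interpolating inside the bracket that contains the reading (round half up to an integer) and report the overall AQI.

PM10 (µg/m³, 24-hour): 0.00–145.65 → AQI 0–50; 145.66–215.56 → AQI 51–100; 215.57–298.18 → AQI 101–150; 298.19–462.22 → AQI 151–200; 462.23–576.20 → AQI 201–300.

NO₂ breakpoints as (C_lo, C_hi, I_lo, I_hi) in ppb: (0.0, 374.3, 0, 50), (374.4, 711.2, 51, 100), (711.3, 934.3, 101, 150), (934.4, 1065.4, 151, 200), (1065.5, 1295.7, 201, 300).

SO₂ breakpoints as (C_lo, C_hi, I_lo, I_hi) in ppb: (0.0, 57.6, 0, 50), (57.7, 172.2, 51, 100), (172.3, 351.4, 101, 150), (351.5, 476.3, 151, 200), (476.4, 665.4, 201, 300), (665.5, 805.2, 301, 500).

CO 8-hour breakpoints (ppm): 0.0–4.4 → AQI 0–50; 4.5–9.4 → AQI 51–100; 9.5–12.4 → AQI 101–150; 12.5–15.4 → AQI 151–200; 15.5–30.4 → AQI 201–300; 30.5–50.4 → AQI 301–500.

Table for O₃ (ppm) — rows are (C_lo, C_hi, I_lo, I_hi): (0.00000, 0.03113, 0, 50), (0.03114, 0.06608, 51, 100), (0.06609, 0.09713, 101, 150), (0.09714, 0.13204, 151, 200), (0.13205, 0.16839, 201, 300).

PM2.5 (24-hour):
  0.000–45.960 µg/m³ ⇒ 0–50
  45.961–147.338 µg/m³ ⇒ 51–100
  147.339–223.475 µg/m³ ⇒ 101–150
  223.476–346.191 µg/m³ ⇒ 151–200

PM10: row 215.57–298.18 (AQI 101–150). (150−101)·(245.85−215.57)/(298.18−215.57) + 101 = 49·30.28/82.61 + 101 ≈ 118.96 → 119.
NO₂ 1256.2: bracket 1065.5–1295.7 → index 201–300; slope 99/230.2, offset 190.7.
AQI = 201 + 99/230.2·190.7 ≈ 283.01 ⇒ 283.
SO₂: 776.8 lies in 665.5–805.2, so I_lo=301, I_hi=500, C_lo=665.5, C_hi=805.2.
(500−301)/(805.2−665.5) × (776.8−665.5) + 301 = 199/139.7 × 111.3 + 301 ≈ 459.54 → 460.
CO: 14.7 ∈ [12.5, 15.4] ↔ index [151, 200].
151 + (14.7−12.5)·(200−151)/(15.4−12.5) = 151 + 2.2·49/2.9 ≈ 188.17, so AQI = 188.
O₃: 0.10608 ∈ [0.09714, 0.13204] ↔ index [151, 200].
151 + (0.10608−0.09714)·(200−151)/(0.13204−0.09714) = 151 + 0.00894·49/0.03490 ≈ 163.55, so AQI = 164.
PM2.5: 123.466 ∈ [45.961, 147.338] ↔ index [51, 100].
51 + (123.466−45.961)·(100−51)/(147.338−45.961) = 51 + 77.505·49/101.377 ≈ 88.46, so AQI = 88.
Sub-indices: PM10→119, NO₂→283, SO₂→460, CO→188, O₃→164, PM2.5→88. Overall AQI = max = 460; dominant pollutant is SO₂.

460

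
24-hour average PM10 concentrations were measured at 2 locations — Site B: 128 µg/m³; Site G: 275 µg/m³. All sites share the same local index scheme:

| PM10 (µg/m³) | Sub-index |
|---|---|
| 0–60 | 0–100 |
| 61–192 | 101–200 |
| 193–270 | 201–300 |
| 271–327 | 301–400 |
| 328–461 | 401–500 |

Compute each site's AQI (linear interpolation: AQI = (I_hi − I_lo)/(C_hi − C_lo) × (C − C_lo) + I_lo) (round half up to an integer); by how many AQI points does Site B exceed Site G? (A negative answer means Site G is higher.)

-156

Site B: 128 lies in 61–192, so I_lo=101, I_hi=200, C_lo=61, C_hi=192.
(200−101)/(192−61) × (128−61) + 101 = 99/131 × 67 + 101 ≈ 151.63 → 152.
Site G 275: bracket 271–327 → index 301–400; slope 99/56, offset 4.
AQI = 301 + 99/56·4 ≈ 308.07 ⇒ 308.
AQIs: Site B=152, Site G=308. Site B (152) − Site G (308) = -156.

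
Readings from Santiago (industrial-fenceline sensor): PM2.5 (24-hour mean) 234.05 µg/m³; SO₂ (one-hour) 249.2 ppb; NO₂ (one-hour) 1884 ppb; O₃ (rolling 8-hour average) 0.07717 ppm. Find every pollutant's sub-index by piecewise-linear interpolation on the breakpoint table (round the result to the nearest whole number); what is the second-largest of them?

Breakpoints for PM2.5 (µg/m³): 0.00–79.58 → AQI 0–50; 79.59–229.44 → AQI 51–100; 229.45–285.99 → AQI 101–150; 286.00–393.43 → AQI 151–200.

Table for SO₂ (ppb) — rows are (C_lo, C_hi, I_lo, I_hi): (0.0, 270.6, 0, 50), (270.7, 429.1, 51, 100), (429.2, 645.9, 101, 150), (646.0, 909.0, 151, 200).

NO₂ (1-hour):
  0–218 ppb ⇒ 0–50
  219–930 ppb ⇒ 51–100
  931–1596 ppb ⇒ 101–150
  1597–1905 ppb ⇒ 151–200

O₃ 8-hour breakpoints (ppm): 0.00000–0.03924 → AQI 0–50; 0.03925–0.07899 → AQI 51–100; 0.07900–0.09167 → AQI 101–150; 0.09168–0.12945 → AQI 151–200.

PM2.5 234.05: bracket 229.45–285.99 → index 101–150; slope 49/56.54, offset 4.60.
AQI = 101 + 49/56.54·4.60 ≈ 104.99 ⇒ 105.
SO₂: row 0.0–270.6 (AQI 0–50). (50−0)·(249.2−0.0)/(270.6−0.0) + 0 = 50·249.2/270.6 + 0 ≈ 46.05 → 46.
NO₂ 1884: bracket 1597–1905 → index 151–200; slope 49/308, offset 287.
AQI = 151 + 49/308·287 ≈ 196.66 ⇒ 197.
O₃: row 0.03925–0.07899 (AQI 51–100). (100−51)·(0.07717−0.03925)/(0.07899−0.03925) + 51 = 49·0.03792/0.03974 + 51 ≈ 97.76 → 98.
Sub-indices: PM2.5→105, SO₂→46, NO₂→197, O₃→98. Ranked high→low: 197, 105, 98, 46. Second-highest sub-index = 105.

105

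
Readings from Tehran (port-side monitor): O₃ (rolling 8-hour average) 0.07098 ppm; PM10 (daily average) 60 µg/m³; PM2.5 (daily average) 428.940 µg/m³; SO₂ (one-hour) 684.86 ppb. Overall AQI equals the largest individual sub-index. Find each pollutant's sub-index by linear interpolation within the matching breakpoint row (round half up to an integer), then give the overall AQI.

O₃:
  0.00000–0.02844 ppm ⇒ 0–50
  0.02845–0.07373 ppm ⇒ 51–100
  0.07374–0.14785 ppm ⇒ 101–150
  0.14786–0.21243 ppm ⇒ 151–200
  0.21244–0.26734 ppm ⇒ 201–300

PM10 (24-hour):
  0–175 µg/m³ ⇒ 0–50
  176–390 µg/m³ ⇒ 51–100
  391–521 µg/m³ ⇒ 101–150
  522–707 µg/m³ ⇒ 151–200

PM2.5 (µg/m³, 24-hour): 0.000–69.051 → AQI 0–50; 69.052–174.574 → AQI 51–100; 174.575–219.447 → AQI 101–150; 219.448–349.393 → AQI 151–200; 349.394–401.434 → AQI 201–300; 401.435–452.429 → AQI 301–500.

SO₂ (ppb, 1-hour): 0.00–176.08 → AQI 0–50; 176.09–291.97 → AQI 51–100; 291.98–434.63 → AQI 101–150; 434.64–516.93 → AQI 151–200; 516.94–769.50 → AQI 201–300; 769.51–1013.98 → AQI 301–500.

O₃: 0.07098 ∈ [0.02845, 0.07373] ↔ index [51, 100].
51 + (0.07098−0.02845)·(100−51)/(0.07373−0.02845) = 51 + 0.04253·49/0.04528 ≈ 97.02, so AQI = 97.
PM10: 60 ∈ [0, 175] ↔ index [0, 50].
0 + (60−0)·(50−0)/(175−0) = 0 + 60·50/175 ≈ 17.14, so AQI = 17.
PM2.5: row 401.435–452.429 (AQI 301–500). (500−301)·(428.940−401.435)/(452.429−401.435) + 301 = 199·27.505/50.994 + 301 ≈ 408.34 → 408.
SO₂: row 516.94–769.50 (AQI 201–300). (300−201)·(684.86−516.94)/(769.50−516.94) + 201 = 99·167.92/252.56 + 201 ≈ 266.82 → 267.
Sub-indices: O₃→97, PM10→17, PM2.5→408, SO₂→267. Overall AQI = max = 408; dominant pollutant is PM2.5.

408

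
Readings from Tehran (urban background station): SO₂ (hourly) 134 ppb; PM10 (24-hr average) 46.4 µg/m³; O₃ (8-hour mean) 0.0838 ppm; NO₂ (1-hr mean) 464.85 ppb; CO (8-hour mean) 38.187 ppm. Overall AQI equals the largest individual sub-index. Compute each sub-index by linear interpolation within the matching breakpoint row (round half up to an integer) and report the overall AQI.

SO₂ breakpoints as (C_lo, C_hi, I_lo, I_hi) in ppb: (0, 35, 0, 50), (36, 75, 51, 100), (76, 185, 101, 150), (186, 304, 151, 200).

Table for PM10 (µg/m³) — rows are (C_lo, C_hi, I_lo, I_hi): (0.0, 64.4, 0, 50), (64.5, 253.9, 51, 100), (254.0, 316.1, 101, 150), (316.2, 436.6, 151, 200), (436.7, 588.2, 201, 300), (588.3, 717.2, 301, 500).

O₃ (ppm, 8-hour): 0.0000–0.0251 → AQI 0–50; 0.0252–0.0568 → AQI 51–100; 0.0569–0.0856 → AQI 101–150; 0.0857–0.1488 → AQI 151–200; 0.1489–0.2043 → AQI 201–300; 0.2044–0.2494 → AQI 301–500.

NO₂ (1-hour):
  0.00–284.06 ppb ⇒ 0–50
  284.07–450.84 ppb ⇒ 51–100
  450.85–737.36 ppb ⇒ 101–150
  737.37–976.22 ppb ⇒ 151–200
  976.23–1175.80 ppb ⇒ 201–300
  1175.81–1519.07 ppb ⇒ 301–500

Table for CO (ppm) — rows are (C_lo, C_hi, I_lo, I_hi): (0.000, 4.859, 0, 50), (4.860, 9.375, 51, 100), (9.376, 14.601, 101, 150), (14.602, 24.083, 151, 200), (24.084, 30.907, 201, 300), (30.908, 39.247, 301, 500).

475

SO₂: 134 ∈ [76, 185] ↔ index [101, 150].
101 + (134−76)·(150−101)/(185−76) = 101 + 58·49/109 ≈ 127.07, so AQI = 127.
PM10: row 0.0–64.4 (AQI 0–50). (50−0)·(46.4−0.0)/(64.4−0.0) + 0 = 50·46.4/64.4 + 0 ≈ 36.02 → 36.
O₃: row 0.0569–0.0856 (AQI 101–150). (150−101)·(0.0838−0.0569)/(0.0856−0.0569) + 101 = 49·0.0269/0.0287 + 101 ≈ 146.93 → 147.
NO₂: 464.85 ∈ [450.85, 737.36] ↔ index [101, 150].
101 + (464.85−450.85)·(150−101)/(737.36−450.85) = 101 + 14.00·49/286.51 ≈ 103.39, so AQI = 103.
CO 38.187: bracket 30.908–39.247 → index 301–500; slope 199/8.339, offset 7.279.
AQI = 301 + 199/8.339·7.279 ≈ 474.70 ⇒ 475.
Sub-indices: SO₂→127, PM10→36, O₃→147, NO₂→103, CO→475. Overall AQI = max = 475; dominant pollutant is CO.
AQI 475: Hazardous.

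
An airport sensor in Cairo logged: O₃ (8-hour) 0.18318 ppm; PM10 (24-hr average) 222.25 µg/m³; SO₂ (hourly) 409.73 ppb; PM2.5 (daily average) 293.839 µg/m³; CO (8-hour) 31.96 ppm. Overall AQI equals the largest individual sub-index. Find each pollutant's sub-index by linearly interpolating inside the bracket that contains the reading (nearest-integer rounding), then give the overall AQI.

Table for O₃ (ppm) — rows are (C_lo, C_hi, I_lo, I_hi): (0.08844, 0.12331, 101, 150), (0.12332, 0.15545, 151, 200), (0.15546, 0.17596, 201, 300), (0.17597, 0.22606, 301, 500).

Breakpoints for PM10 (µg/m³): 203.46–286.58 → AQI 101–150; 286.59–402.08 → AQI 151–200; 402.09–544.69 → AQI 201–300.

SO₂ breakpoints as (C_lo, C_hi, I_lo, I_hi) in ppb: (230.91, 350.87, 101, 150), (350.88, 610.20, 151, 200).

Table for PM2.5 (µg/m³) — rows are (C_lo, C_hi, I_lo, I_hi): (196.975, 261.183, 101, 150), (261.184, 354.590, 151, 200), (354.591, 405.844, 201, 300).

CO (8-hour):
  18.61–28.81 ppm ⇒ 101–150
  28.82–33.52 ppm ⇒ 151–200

O₃: 0.18318 ∈ [0.17597, 0.22606] ↔ index [301, 500].
301 + (0.18318−0.17597)·(500−301)/(0.22606−0.17597) = 301 + 0.00721·199/0.05009 ≈ 329.64, so AQI = 330.
PM10 222.25: bracket 203.46–286.58 → index 101–150; slope 49/83.12, offset 18.79.
AQI = 101 + 49/83.12·18.79 ≈ 112.08 ⇒ 112.
SO₂: row 350.88–610.20 (AQI 151–200). (200−151)·(409.73−350.88)/(610.20−350.88) + 151 = 49·58.85/259.32 + 151 ≈ 162.12 → 162.
PM2.5: 293.839 lies in 261.184–354.590, so I_lo=151, I_hi=200, C_lo=261.184, C_hi=354.590.
(200−151)/(354.590−261.184) × (293.839−261.184) + 151 = 49/93.406 × 32.655 + 151 ≈ 168.13 → 168.
CO: row 28.82–33.52 (AQI 151–200). (200−151)·(31.96−28.82)/(33.52−28.82) + 151 = 49·3.14/4.70 + 151 ≈ 183.74 → 184.
Sub-indices: O₃→330, PM10→112, SO₂→162, PM2.5→168, CO→184. Overall AQI = max = 330; dominant pollutant is O₃.
AQI 330: Hazardous.

330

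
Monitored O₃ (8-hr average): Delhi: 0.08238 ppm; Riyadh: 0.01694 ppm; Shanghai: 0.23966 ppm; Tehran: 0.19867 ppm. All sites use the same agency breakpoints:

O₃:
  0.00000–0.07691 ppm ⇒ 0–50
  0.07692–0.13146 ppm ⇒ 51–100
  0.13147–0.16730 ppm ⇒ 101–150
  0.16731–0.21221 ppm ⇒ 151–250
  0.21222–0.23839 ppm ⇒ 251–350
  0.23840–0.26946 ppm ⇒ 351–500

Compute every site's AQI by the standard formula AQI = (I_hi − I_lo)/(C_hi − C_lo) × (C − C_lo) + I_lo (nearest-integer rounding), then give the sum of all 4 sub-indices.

644

Delhi 0.08238: bracket 0.07692–0.13146 → index 51–100; slope 49/0.05454, offset 0.00546.
AQI = 51 + 49/0.05454·0.00546 ≈ 55.91 ⇒ 56.
Riyadh 0.01694: bracket 0.00000–0.07691 → index 0–50; slope 50/0.07691, offset 0.01694.
AQI = 0 + 50/0.07691·0.01694 ≈ 11.01 ⇒ 11.
Shanghai: 0.23966 lies in 0.23840–0.26946, so I_lo=351, I_hi=500, C_lo=0.23840, C_hi=0.26946.
(500−351)/(0.26946−0.23840) × (0.23966−0.23840) + 351 = 149/0.03106 × 0.00126 + 351 ≈ 357.04 → 357.
Tehran 0.19867: bracket 0.16731–0.21221 → index 151–250; slope 99/0.04490, offset 0.03136.
AQI = 151 + 99/0.04490·0.03136 ≈ 220.15 ⇒ 220.
AQIs: Delhi=56, Riyadh=11, Shanghai=357, Tehran=220. Sum = 56 + 11 + 357 + 220 = 644.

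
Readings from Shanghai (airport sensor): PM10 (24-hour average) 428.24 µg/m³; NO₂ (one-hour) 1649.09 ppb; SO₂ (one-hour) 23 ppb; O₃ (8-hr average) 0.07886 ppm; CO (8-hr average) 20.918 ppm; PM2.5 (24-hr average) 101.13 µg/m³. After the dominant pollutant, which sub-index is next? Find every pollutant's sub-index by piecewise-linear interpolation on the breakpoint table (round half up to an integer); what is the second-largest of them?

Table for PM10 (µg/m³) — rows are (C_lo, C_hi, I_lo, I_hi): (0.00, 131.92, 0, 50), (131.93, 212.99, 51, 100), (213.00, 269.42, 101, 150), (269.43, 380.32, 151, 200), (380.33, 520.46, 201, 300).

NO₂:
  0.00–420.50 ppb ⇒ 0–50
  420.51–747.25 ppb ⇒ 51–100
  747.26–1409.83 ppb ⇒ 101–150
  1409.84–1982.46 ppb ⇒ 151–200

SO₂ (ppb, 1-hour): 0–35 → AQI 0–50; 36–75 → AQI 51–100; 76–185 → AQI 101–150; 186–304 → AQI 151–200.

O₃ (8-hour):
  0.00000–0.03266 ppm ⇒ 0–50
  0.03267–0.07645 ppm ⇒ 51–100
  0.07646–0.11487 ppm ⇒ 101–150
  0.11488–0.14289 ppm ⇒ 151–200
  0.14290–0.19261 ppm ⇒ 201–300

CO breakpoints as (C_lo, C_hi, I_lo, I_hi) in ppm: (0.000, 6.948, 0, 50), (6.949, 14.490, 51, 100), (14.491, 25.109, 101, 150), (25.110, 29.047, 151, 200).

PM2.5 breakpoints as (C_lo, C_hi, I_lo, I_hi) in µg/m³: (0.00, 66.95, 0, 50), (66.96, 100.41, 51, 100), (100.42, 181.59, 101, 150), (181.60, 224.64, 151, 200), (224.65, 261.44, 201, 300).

PM10: row 380.33–520.46 (AQI 201–300). (300−201)·(428.24−380.33)/(520.46−380.33) + 201 = 99·47.91/140.13 + 201 ≈ 234.85 → 235.
NO₂: row 1409.84–1982.46 (AQI 151–200). (200−151)·(1649.09−1409.84)/(1982.46−1409.84) + 151 = 49·239.25/572.62 + 151 ≈ 171.47 → 171.
SO₂: 23 ∈ [0, 35] ↔ index [0, 50].
0 + (23−0)·(50−0)/(35−0) = 0 + 23·50/35 ≈ 32.86, so AQI = 33.
O₃: 0.07886 lies in 0.07646–0.11487, so I_lo=101, I_hi=150, C_lo=0.07646, C_hi=0.11487.
(150−101)/(0.11487−0.07646) × (0.07886−0.07646) + 101 = 49/0.03841 × 0.00240 + 101 ≈ 104.06 → 104.
CO: 20.918 ∈ [14.491, 25.109] ↔ index [101, 150].
101 + (20.918−14.491)·(150−101)/(25.109−14.491) = 101 + 6.427·49/10.618 ≈ 130.66, so AQI = 131.
PM2.5 101.13: bracket 100.42–181.59 → index 101–150; slope 49/81.17, offset 0.71.
AQI = 101 + 49/81.17·0.71 ≈ 101.43 ⇒ 101.
Sub-indices: PM10→235, NO₂→171, SO₂→33, O₃→104, CO→131, PM2.5→101. Ranked high→low: 235, 171, 131, 104, 101, 33. Second-highest sub-index = 171.

171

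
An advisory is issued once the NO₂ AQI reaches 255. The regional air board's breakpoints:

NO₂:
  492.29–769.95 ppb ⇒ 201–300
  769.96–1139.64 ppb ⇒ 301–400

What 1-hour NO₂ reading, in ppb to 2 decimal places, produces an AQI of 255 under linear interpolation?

AQI 255 lies in the 201–300 band, which corresponds to 492.29–769.95 ppb.
C = 492.29 + (255−201)×(769.95−492.29)/(300−201) = 492.29 + 54×277.66/99 ≈ 643.7409 ppb → 643.74 ppb to 2 dp.

643.74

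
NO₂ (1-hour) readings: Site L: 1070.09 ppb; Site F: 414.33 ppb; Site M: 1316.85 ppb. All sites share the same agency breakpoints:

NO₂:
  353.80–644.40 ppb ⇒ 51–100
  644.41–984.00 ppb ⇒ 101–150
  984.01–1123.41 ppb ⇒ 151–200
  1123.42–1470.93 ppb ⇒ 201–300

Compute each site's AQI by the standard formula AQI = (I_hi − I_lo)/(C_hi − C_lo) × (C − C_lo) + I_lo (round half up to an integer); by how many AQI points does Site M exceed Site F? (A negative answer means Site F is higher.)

Site L: 1070.09 lies in 984.01–1123.41, so I_lo=151, I_hi=200, C_lo=984.01, C_hi=1123.41.
(200−151)/(1123.41−984.01) × (1070.09−984.01) + 151 = 49/139.40 × 86.08 + 151 ≈ 181.26 → 181.
Site F: row 353.80–644.40 (AQI 51–100). (100−51)·(414.33−353.80)/(644.40−353.80) + 51 = 49·60.53/290.60 + 51 ≈ 61.21 → 61.
Site M: 1316.85 lies in 1123.42–1470.93, so I_lo=201, I_hi=300, C_lo=1123.42, C_hi=1470.93.
(300−201)/(1470.93−1123.42) × (1316.85−1123.42) + 201 = 99/347.51 × 193.43 + 201 ≈ 256.11 → 256.
AQIs: Site L=181, Site F=61, Site M=256. Site M (256) − Site F (61) = 195.

195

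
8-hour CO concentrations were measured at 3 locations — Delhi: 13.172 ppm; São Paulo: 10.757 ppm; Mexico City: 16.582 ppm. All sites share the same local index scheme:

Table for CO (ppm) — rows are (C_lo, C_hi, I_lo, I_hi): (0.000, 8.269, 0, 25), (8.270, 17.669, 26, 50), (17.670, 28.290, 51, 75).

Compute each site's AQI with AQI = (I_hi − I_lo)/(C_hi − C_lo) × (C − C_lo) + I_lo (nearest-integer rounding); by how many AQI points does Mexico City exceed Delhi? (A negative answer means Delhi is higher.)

Delhi: row 8.270–17.669 (AQI 26–50). (50−26)·(13.172−8.270)/(17.669−8.270) + 26 = 24·4.902/9.399 + 26 ≈ 38.52 → 39.
São Paulo: 10.757 ∈ [8.270, 17.669] ↔ index [26, 50].
26 + (10.757−8.270)·(50−26)/(17.669−8.270) = 26 + 2.487·24/9.399 ≈ 32.35, so AQI = 32.
Mexico City: 16.582 lies in 8.270–17.669, so I_lo=26, I_hi=50, C_lo=8.270, C_hi=17.669.
(50−26)/(17.669−8.270) × (16.582−8.270) + 26 = 24/9.399 × 8.312 + 26 ≈ 47.22 → 47.
AQIs: Delhi=39, São Paulo=32, Mexico City=47. Mexico City (47) − Delhi (39) = 8.

8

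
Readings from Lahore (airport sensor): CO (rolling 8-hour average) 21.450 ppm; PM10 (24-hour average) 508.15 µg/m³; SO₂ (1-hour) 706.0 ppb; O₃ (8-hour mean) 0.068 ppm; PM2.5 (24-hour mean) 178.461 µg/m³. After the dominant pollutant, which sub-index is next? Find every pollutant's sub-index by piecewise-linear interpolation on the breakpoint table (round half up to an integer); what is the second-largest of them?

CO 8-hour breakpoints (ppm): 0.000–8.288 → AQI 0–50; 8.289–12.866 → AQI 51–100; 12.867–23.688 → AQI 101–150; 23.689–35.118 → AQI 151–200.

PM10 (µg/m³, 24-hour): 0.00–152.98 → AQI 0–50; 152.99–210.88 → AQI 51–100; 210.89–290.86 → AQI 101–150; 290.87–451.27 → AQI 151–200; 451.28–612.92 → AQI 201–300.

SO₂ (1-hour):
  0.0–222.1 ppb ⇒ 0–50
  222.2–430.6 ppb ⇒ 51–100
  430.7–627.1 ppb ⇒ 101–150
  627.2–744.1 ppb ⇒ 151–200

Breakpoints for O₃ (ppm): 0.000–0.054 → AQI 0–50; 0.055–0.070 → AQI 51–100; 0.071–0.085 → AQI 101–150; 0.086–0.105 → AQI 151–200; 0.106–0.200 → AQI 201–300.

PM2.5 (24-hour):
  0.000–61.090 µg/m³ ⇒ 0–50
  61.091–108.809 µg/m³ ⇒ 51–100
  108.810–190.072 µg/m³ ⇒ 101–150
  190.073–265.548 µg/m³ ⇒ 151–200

CO: row 12.867–23.688 (AQI 101–150). (150−101)·(21.450−12.867)/(23.688−12.867) + 101 = 49·8.583/10.821 + 101 ≈ 139.87 → 140.
PM10 508.15: bracket 451.28–612.92 → index 201–300; slope 99/161.64, offset 56.87.
AQI = 201 + 99/161.64·56.87 ≈ 235.83 ⇒ 236.
SO₂ 706.0: bracket 627.2–744.1 → index 151–200; slope 49/116.9, offset 78.8.
AQI = 151 + 49/116.9·78.8 ≈ 184.03 ⇒ 184.
O₃: row 0.055–0.070 (AQI 51–100). (100−51)·(0.068−0.055)/(0.070−0.055) + 51 = 49·0.013/0.015 + 51 ≈ 93.47 → 93.
PM2.5: row 108.810–190.072 (AQI 101–150). (150−101)·(178.461−108.810)/(190.072−108.810) + 101 = 49·69.651/81.262 + 101 ≈ 143.00 → 143.
Sub-indices: CO→140, PM10→236, SO₂→184, O₃→93, PM2.5→143. Ranked high→low: 236, 184, 143, 140, 93. Second-highest sub-index = 184.

184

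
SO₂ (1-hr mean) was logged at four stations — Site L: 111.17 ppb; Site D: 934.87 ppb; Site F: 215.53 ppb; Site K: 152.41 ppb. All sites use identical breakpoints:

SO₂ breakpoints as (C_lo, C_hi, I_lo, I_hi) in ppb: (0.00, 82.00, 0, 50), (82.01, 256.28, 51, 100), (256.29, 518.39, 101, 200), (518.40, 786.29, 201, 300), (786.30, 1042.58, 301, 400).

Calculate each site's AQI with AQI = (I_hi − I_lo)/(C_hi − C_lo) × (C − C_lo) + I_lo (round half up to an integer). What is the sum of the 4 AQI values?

Site L: 111.17 ∈ [82.01, 256.28] ↔ index [51, 100].
51 + (111.17−82.01)·(100−51)/(256.28−82.01) = 51 + 29.16·49/174.27 ≈ 59.20, so AQI = 59.
Site D: 934.87 lies in 786.30–1042.58, so I_lo=301, I_hi=400, C_lo=786.30, C_hi=1042.58.
(400−301)/(1042.58−786.30) × (934.87−786.30) + 301 = 99/256.28 × 148.57 + 301 ≈ 358.39 → 358.
Site F: row 82.01–256.28 (AQI 51–100). (100−51)·(215.53−82.01)/(256.28−82.01) + 51 = 49·133.52/174.27 + 51 ≈ 88.54 → 89.
Site K: row 82.01–256.28 (AQI 51–100). (100−51)·(152.41−82.01)/(256.28−82.01) + 51 = 49·70.40/174.27 + 51 ≈ 70.79 → 71.
AQIs: Site L=59, Site D=358, Site F=89, Site K=71. Sum = 59 + 358 + 89 + 71 = 577.

577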